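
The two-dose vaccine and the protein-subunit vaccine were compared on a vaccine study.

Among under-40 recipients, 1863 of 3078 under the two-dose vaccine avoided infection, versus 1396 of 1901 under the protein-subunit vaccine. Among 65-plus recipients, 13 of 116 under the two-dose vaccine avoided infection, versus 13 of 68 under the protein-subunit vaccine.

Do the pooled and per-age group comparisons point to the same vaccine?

Under-40: the two-dose vaccine 1863/3078 = 60.5%, the protein-subunit vaccine 1396/1901 = 73.4% → the protein-subunit vaccine
65-plus: the two-dose vaccine 13/116 = 11.2%, the protein-subunit vaccine 13/68 = 19.1% → the protein-subunit vaccine
Overall: the two-dose vaccine 1876/3194 = 58.7%, the protein-subunit vaccine 1409/1969 = 71.6% → the protein-subunit vaccine
The protein-subunit vaccine wins overall and in every age group — no reversal.

Yes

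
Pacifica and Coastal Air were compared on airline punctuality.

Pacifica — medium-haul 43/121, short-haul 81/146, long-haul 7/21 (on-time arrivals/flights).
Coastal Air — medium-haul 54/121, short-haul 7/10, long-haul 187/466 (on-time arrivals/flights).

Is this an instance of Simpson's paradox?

Medium-haul: Pacifica 43/121 = 35.5%, Coastal Air 54/121 = 44.6% → Coastal Air
Short-haul: Pacifica 81/146 = 55.5%, Coastal Air 7/10 = 70.0% → Coastal Air
Long-haul: Pacifica 7/21 = 33.3%, Coastal Air 187/466 = 40.1% → Coastal Air
Overall: Pacifica 131/288 = 45.5%, Coastal Air 248/597 = 41.5% → Pacifica
Coastal Air wins each route group but Pacifica wins overall — the comparison reverses. Coastal Air's flights skew toward long-haul, which has a lower base rate.

Yes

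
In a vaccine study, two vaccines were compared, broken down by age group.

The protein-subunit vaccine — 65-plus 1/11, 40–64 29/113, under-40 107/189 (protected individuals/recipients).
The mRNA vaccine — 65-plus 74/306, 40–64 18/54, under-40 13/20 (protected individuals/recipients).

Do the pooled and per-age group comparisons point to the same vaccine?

65-plus: the protein-subunit vaccine 1/11 = 9.1%, the mRNA vaccine 74/306 = 24.2% → the mRNA vaccine
40–64: the protein-subunit vaccine 29/113 = 25.7%, the mRNA vaccine 18/54 = 33.3% → the mRNA vaccine
Under-40: the protein-subunit vaccine 107/189 = 56.6%, the mRNA vaccine 13/20 = 65.0% → the mRNA vaccine
Overall: the protein-subunit vaccine 137/313 = 43.8%, the mRNA vaccine 105/380 = 27.6% → the protein-subunit vaccine
The mRNA vaccine wins each age group but the protein-subunit vaccine wins overall — the comparison reverses. The mRNA vaccine's recipients skew toward 65-plus, which has a lower base rate.

No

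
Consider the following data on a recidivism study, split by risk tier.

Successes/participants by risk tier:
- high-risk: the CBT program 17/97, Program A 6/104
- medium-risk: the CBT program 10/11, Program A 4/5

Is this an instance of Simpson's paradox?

No

High-risk: the CBT program 17/97 = 17.5%, Program A 6/104 = 5.8% → the CBT program
Medium-risk: the CBT program 10/11 = 90.9%, Program A 4/5 = 80.0% → the CBT program
Overall: the CBT program 27/108 = 25.0%, Program A 10/109 = 9.2% → the CBT program
The CBT program wins overall and in every risk group — no reversal.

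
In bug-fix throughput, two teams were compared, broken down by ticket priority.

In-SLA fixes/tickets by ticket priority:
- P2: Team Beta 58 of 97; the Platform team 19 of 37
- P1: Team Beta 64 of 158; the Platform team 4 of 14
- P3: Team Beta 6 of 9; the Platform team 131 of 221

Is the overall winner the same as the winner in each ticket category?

No

P2: Team Beta 58/97 = 59.8%, the Platform team 19/37 = 51.4% → Team Beta
P1: Team Beta 64/158 = 40.5%, the Platform team 4/14 = 28.6% → Team Beta
P3: Team Beta 6/9 = 66.7%, the Platform team 131/221 = 59.3% → Team Beta
Overall: Team Beta 128/264 = 48.5%, the Platform team 154/272 = 56.6% → the Platform team
Team Beta wins each ticket group but the Platform team wins overall — the comparison reverses. Team Beta's tickets skew toward P1, which has a lower base rate.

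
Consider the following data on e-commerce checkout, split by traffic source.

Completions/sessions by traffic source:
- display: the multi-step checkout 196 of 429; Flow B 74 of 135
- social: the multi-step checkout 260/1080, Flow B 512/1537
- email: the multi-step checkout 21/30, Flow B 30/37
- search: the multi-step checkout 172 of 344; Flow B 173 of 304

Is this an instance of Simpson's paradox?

No

Display: the multi-step checkout 196/429 = 45.7%, Flow B 74/135 = 54.8% → Flow B
Social: the multi-step checkout 260/1080 = 24.1%, Flow B 512/1537 = 33.3% → Flow B
Email: the multi-step checkout 21/30 = 70.0%, Flow B 30/37 = 81.1% → Flow B
Search: the multi-step checkout 172/344 = 50.0%, Flow B 173/304 = 56.9% → Flow B
Overall: the multi-step checkout 649/1883 = 34.5%, Flow B 789/2013 = 39.2% → Flow B
Flow B wins overall and in every traffic group — no reversal.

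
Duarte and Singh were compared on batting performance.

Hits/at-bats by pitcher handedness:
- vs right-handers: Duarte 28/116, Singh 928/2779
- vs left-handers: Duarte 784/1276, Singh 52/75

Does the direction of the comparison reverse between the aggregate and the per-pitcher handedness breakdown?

Yes

Vs right-handers: Duarte 28/116 = 24.1%, Singh 928/2779 = 33.4% → Singh
Vs left-handers: Duarte 784/1276 = 61.4%, Singh 52/75 = 69.3% → Singh
Overall: Duarte 812/1392 = 58.3%, Singh 980/2854 = 34.3% → Duarte
Singh wins each pitcher group but Duarte wins overall — the comparison reverses. Singh's at-bats skew toward vs right-handers, which has a lower base rate.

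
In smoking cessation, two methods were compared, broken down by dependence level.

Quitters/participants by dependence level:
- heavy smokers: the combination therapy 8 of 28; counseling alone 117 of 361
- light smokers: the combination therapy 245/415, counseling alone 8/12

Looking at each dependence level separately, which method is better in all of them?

Heavy smokers: the combination therapy 8/28 = 28.6%, counseling alone 117/361 = 32.4% → counseling alone
Light smokers: the combination therapy 245/415 = 59.0%, counseling alone 8/12 = 66.7% → counseling alone
Counseling alone has the higher rate in both groups.

counseling alone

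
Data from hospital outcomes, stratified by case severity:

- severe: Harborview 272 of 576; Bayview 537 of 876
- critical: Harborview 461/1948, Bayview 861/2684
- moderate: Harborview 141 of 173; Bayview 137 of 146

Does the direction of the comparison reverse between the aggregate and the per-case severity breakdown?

Severe: Harborview 272/576 = 47.2%, Bayview 537/876 = 61.3% → Bayview
Critical: Harborview 461/1948 = 23.7%, Bayview 861/2684 = 32.1% → Bayview
Moderate: Harborview 141/173 = 81.5%, Bayview 137/146 = 93.8% → Bayview
Overall: Harborview 874/2697 = 32.4%, Bayview 1535/3706 = 41.4% → Bayview
Bayview wins overall and in every case group — no reversal.

No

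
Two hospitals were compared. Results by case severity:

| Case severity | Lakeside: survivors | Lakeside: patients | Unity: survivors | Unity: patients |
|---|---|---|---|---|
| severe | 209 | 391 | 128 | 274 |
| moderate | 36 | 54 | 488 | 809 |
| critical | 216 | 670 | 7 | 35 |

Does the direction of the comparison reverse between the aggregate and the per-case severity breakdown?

Yes

Severe: Lakeside 209/391 = 53.5%, Unity 128/274 = 46.7% → Lakeside
Moderate: Lakeside 36/54 = 66.7%, Unity 488/809 = 60.3% → Lakeside
Critical: Lakeside 216/670 = 32.2%, Unity 7/35 = 20.0% → Lakeside
Overall: Lakeside 461/1115 = 41.3%, Unity 623/1118 = 55.7% → Unity
Lakeside wins each case group but Unity wins overall — the comparison reverses. Lakeside's patients skew toward critical, which has a lower base rate.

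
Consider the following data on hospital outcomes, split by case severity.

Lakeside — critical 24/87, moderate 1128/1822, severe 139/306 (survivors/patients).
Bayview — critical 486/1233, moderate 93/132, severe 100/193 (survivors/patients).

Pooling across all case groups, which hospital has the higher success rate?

Lakeside

Critical: Lakeside 24/87 = 27.6%, Bayview 486/1233 = 39.4% → Bayview
Moderate: Lakeside 1128/1822 = 61.9%, Bayview 93/132 = 70.5% → Bayview
Severe: Lakeside 139/306 = 45.4%, Bayview 100/193 = 51.8% → Bayview
Overall: Lakeside 1291/2215 = 58.3%, Bayview 679/1558 = 43.6% → Lakeside
(Bayview wins every case group but Lakeside wins overall — Bayview's patients skew toward the low-rate critical group.)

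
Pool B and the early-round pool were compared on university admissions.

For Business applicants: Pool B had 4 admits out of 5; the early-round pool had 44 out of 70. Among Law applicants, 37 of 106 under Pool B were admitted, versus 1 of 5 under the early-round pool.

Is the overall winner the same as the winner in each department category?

No

Business: Pool B 4/5 = 80.0%, the early-round pool 44/70 = 62.9% → Pool B
Law: Pool B 37/106 = 34.9%, the early-round pool 1/5 = 20.0% → Pool B
Overall: Pool B 41/111 = 36.9%, the early-round pool 45/75 = 60.0% → the early-round pool
Pool B wins each department group but the early-round pool wins overall — the comparison reverses. Pool B's applicants skew toward Law, which has a lower base rate.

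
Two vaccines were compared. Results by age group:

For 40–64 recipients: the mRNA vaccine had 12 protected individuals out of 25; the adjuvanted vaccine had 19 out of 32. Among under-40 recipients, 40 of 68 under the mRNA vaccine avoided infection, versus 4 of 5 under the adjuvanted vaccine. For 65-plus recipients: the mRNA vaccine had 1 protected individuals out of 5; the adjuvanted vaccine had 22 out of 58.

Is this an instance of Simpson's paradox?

40–64: the mRNA vaccine 12/25 = 48.0%, the adjuvanted vaccine 19/32 = 59.4% → the adjuvanted vaccine
Under-40: the mRNA vaccine 40/68 = 58.8%, the adjuvanted vaccine 4/5 = 80.0% → the adjuvanted vaccine
65-plus: the mRNA vaccine 1/5 = 20.0%, the adjuvanted vaccine 22/58 = 37.9% → the adjuvanted vaccine
Overall: the mRNA vaccine 53/98 = 54.1%, the adjuvanted vaccine 45/95 = 47.4% → the mRNA vaccine
The adjuvanted vaccine wins each age group but the mRNA vaccine wins overall — the comparison reverses. The adjuvanted vaccine's recipients skew toward 65-plus, which has a lower base rate.

Yes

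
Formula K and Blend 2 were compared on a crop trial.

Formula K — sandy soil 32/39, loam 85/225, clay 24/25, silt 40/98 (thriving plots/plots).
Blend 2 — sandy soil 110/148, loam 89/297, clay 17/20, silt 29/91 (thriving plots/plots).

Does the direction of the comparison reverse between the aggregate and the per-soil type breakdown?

Sandy soil: Formula K 32/39 = 82.1%, Blend 2 110/148 = 74.3% → Formula K
Loam: Formula K 85/225 = 37.8%, Blend 2 89/297 = 30.0% → Formula K
Clay: Formula K 24/25 = 96.0%, Blend 2 17/20 = 85.0% → Formula K
Silt: Formula K 40/98 = 40.8%, Blend 2 29/91 = 31.9% → Formula K
Overall: Formula K 181/387 = 46.8%, Blend 2 245/556 = 44.1% → Formula K
Formula K wins overall and in every soil group — no reversal.

No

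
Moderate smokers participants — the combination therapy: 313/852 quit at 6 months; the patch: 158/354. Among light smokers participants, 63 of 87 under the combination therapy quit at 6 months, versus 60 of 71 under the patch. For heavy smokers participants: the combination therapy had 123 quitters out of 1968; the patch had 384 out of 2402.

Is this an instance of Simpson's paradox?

No

Moderate smokers: the combination therapy 313/852 = 36.7%, the patch 158/354 = 44.6% → the patch
Light smokers: the combination therapy 63/87 = 72.4%, the patch 60/71 = 84.5% → the patch
Heavy smokers: the combination therapy 123/1968 = 6.2%, the patch 384/2402 = 16.0% → the patch
Overall: the combination therapy 499/2907 = 17.2%, the patch 602/2827 = 21.3% → the patch
The patch wins overall and in every dependence group — no reversal.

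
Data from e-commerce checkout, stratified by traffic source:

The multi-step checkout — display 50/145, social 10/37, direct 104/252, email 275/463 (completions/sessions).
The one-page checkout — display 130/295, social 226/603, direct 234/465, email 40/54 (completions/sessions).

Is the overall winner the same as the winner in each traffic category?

No

Display: the multi-step checkout 50/145 = 34.5%, the one-page checkout 130/295 = 44.1% → the one-page checkout
Social: the multi-step checkout 10/37 = 27.0%, the one-page checkout 226/603 = 37.5% → the one-page checkout
Direct: the multi-step checkout 104/252 = 41.3%, the one-page checkout 234/465 = 50.3% → the one-page checkout
Email: the multi-step checkout 275/463 = 59.4%, the one-page checkout 40/54 = 74.1% → the one-page checkout
Overall: the multi-step checkout 439/897 = 48.9%, the one-page checkout 630/1417 = 44.5% → the multi-step checkout
The one-page checkout wins each traffic group but the multi-step checkout wins overall — the comparison reverses. The one-page checkout's sessions skew toward social, which has a lower base rate.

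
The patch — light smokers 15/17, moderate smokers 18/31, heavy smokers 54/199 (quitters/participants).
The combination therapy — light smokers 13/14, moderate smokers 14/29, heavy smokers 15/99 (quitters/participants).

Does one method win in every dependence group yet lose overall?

Light smokers: the patch 15/17 = 88.2%, the combination therapy 13/14 = 92.9% → the combination therapy
Moderate smokers: the patch 18/31 = 58.1%, the combination therapy 14/29 = 48.3% → the patch
Heavy smokers: the patch 54/199 = 27.1%, the combination therapy 15/99 = 15.2% → the patch
Overall: the patch 87/247 = 35.2%, the combination therapy 42/142 = 29.6% → the patch
Neither sweeps: the patch wins 2 of 3 groups, the combination therapy wins 1. The patch wins overall but not every group — no Simpson reversal.

No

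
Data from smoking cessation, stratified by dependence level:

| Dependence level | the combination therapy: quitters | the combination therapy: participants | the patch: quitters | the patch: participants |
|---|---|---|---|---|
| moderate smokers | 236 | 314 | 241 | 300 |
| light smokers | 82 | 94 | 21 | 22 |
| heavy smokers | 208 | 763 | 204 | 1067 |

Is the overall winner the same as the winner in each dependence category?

No

Moderate smokers: the combination therapy 236/314 = 75.2%, the patch 241/300 = 80.3% → the patch
Light smokers: the combination therapy 82/94 = 87.2%, the patch 21/22 = 95.5% → the patch
Heavy smokers: the combination therapy 208/763 = 27.3%, the patch 204/1067 = 19.1% → the combination therapy
Overall: the combination therapy 526/1171 = 44.9%, the patch 466/1389 = 33.5% → the combination therapy
Neither sweeps: the combination therapy wins 1 of 3 groups, the patch wins 2. The combination therapy wins overall but not every group — no Simpson reversal.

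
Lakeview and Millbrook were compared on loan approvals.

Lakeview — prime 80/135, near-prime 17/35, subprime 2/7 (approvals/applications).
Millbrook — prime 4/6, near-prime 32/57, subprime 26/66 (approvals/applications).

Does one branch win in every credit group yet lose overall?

Yes

Prime: Lakeview 80/135 = 59.3%, Millbrook 4/6 = 66.7% → Millbrook
Near-prime: Lakeview 17/35 = 48.6%, Millbrook 32/57 = 56.1% → Millbrook
Subprime: Lakeview 2/7 = 28.6%, Millbrook 26/66 = 39.4% → Millbrook
Overall: Lakeview 99/177 = 55.9%, Millbrook 62/129 = 48.1% → Lakeview
Millbrook wins each credit group but Lakeview wins overall — the comparison reverses. Millbrook's applications skew toward subprime, which has a lower base rate.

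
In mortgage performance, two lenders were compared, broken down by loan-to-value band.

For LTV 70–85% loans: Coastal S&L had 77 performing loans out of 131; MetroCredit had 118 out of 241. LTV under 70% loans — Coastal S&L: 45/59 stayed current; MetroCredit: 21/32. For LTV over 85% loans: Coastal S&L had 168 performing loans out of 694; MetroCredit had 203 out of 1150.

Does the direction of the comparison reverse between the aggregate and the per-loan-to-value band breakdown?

LTV 70–85%: Coastal S&L 77/131 = 58.8%, MetroCredit 118/241 = 49.0% → Coastal S&L
LTV under 70%: Coastal S&L 45/59 = 76.3%, MetroCredit 21/32 = 65.6% → Coastal S&L
LTV over 85%: Coastal S&L 168/694 = 24.2%, MetroCredit 203/1150 = 17.7% → Coastal S&L
Overall: Coastal S&L 290/884 = 32.8%, MetroCredit 342/1423 = 24.0% → Coastal S&L
Coastal S&L wins overall and in every loan-to-value group — no reversal.

No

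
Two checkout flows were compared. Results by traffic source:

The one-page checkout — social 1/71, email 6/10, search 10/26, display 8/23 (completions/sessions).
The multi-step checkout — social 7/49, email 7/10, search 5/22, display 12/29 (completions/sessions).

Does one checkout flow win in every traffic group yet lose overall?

No

Social: the one-page checkout 1/71 = 1.4%, the multi-step checkout 7/49 = 14.3% → the multi-step checkout
Email: the one-page checkout 6/10 = 60.0%, the multi-step checkout 7/10 = 70.0% → the multi-step checkout
Search: the one-page checkout 10/26 = 38.5%, the multi-step checkout 5/22 = 22.7% → the one-page checkout
Display: the one-page checkout 8/23 = 34.8%, the multi-step checkout 12/29 = 41.4% → the multi-step checkout
Overall: the one-page checkout 25/130 = 19.2%, the multi-step checkout 31/110 = 28.2% → the multi-step checkout
Neither sweeps: the one-page checkout wins 1 of 4 groups, the multi-step checkout wins 3. The multi-step checkout wins overall but not every group — no Simpson reversal.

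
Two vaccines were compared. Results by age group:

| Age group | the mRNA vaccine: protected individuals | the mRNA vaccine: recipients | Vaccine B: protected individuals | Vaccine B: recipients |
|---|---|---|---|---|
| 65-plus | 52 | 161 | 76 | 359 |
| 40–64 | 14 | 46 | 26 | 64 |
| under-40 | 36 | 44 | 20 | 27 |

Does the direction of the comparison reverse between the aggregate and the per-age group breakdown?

No

65-plus: the mRNA vaccine 52/161 = 32.3%, Vaccine B 76/359 = 21.2% → the mRNA vaccine
40–64: the mRNA vaccine 14/46 = 30.4%, Vaccine B 26/64 = 40.6% → Vaccine B
Under-40: the mRNA vaccine 36/44 = 81.8%, Vaccine B 20/27 = 74.1% → the mRNA vaccine
Overall: the mRNA vaccine 102/251 = 40.6%, Vaccine B 122/450 = 27.1% → the mRNA vaccine
Neither sweeps: the mRNA vaccine wins 2 of 3 groups, Vaccine B wins 1. The mRNA vaccine wins overall but not every group — no Simpson reversal.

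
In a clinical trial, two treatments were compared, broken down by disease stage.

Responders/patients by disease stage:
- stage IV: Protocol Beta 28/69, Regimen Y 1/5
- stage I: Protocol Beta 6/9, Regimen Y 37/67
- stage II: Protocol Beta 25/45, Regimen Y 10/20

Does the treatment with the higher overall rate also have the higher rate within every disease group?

No

Stage IV: Protocol Beta 28/69 = 40.6%, Regimen Y 1/5 = 20.0% → Protocol Beta
Stage I: Protocol Beta 6/9 = 66.7%, Regimen Y 37/67 = 55.2% → Protocol Beta
Stage II: Protocol Beta 25/45 = 55.6%, Regimen Y 10/20 = 50.0% → Protocol Beta
Overall: Protocol Beta 59/123 = 48.0%, Regimen Y 48/92 = 52.2% → Regimen Y
Protocol Beta wins each disease group but Regimen Y wins overall — the comparison reverses. Protocol Beta's patients skew toward stage IV, which has a lower base rate.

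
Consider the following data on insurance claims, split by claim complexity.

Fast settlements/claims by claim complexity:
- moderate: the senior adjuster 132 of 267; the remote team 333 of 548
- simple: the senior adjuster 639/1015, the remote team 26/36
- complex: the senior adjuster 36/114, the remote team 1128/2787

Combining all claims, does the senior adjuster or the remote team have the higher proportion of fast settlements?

Moderate: the senior adjuster 132/267 = 49.4%, the remote team 333/548 = 60.8% → the remote team
Simple: the senior adjuster 639/1015 = 63.0%, the remote team 26/36 = 72.2% → the remote team
Complex: the senior adjuster 36/114 = 31.6%, the remote team 1128/2787 = 40.5% → the remote team
Overall: the senior adjuster 807/1396 = 57.8%, the remote team 1487/3371 = 44.1% → the senior adjuster
(The remote team wins every claim group but the senior adjuster wins overall — the remote team's claims skew toward the low-rate complex group.)

the senior adjuster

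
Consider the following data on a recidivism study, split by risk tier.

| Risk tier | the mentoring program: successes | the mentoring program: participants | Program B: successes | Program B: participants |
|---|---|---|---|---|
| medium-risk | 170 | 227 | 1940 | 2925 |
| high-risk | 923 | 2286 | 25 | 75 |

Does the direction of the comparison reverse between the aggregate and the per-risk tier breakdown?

Yes

Medium-risk: the mentoring program 170/227 = 74.9%, Program B 1940/2925 = 66.3% → the mentoring program
High-risk: the mentoring program 923/2286 = 40.4%, Program B 25/75 = 33.3% → the mentoring program
Overall: the mentoring program 1093/2513 = 43.5%, Program B 1965/3000 = 65.5% → Program B
The mentoring program wins each risk group but Program B wins overall — the comparison reverses. The mentoring program's participants skew toward high-risk, which has a lower base rate.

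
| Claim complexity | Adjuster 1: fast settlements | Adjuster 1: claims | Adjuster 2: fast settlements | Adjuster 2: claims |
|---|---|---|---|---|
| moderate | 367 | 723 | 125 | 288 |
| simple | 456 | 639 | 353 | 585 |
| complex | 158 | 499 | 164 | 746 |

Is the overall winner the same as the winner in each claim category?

Moderate: Adjuster 1 367/723 = 50.8%, Adjuster 2 125/288 = 43.4% → Adjuster 1
Simple: Adjuster 1 456/639 = 71.4%, Adjuster 2 353/585 = 60.3% → Adjuster 1
Complex: Adjuster 1 158/499 = 31.7%, Adjuster 2 164/746 = 22.0% → Adjuster 1
Overall: Adjuster 1 981/1861 = 52.7%, Adjuster 2 642/1619 = 39.7% → Adjuster 1
Adjuster 1 wins overall and in every claim group — no reversal.

Yes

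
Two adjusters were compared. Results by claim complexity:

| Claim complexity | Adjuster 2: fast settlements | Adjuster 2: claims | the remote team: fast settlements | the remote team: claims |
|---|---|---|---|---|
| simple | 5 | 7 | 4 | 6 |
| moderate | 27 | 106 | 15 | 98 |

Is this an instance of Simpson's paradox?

Simple: Adjuster 2 5/7 = 71.4%, the remote team 4/6 = 66.7% → Adjuster 2
Moderate: Adjuster 2 27/106 = 25.5%, the remote team 15/98 = 15.3% → Adjuster 2
Overall: Adjuster 2 32/113 = 28.3%, the remote team 19/104 = 18.3% → Adjuster 2
Adjuster 2 wins overall and in every claim group — no reversal.

No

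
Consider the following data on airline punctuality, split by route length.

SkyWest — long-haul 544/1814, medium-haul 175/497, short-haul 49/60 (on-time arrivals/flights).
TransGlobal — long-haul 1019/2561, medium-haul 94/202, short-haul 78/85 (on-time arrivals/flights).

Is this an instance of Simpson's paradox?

Long-haul: SkyWest 544/1814 = 30.0%, TransGlobal 1019/2561 = 39.8% → TransGlobal
Medium-haul: SkyWest 175/497 = 35.2%, TransGlobal 94/202 = 46.5% → TransGlobal
Short-haul: SkyWest 49/60 = 81.7%, TransGlobal 78/85 = 91.8% → TransGlobal
Overall: SkyWest 768/2371 = 32.4%, TransGlobal 1191/2848 = 41.8% → TransGlobal
TransGlobal wins overall and in every route group — no reversal.

No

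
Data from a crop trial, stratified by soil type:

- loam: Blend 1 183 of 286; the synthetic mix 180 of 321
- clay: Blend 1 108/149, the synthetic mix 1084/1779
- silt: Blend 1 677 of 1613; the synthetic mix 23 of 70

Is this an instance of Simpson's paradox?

Yes

Loam: Blend 1 183/286 = 64.0%, the synthetic mix 180/321 = 56.1% → Blend 1
Clay: Blend 1 108/149 = 72.5%, the synthetic mix 1084/1779 = 60.9% → Blend 1
Silt: Blend 1 677/1613 = 42.0%, the synthetic mix 23/70 = 32.9% → Blend 1
Overall: Blend 1 968/2048 = 47.3%, the synthetic mix 1287/2170 = 59.3% → the synthetic mix
Blend 1 wins each soil group but the synthetic mix wins overall — the comparison reverses. Blend 1's plots skew toward silt, which has a lower base rate.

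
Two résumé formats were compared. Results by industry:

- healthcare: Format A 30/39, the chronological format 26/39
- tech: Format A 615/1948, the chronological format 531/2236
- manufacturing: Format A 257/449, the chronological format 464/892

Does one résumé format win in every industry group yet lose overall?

No

Healthcare: Format A 30/39 = 76.9%, the chronological format 26/39 = 66.7% → Format A
Tech: Format A 615/1948 = 31.6%, the chronological format 531/2236 = 23.7% → Format A
Manufacturing: Format A 257/449 = 57.2%, the chronological format 464/892 = 52.0% → Format A
Overall: Format A 902/2436 = 37.0%, the chronological format 1021/3167 = 32.2% → Format A
Format A wins overall and in every industry group — no reversal.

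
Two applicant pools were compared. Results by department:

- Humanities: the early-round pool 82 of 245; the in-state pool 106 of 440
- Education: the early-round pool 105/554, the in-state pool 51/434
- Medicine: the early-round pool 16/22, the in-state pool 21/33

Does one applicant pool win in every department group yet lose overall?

No

Humanities: the early-round pool 82/245 = 33.5%, the in-state pool 106/440 = 24.1% → the early-round pool
Education: the early-round pool 105/554 = 19.0%, the in-state pool 51/434 = 11.8% → the early-round pool
Medicine: the early-round pool 16/22 = 72.7%, the in-state pool 21/33 = 63.6% → the early-round pool
Overall: the early-round pool 203/821 = 24.7%, the in-state pool 178/907 = 19.6% → the early-round pool
The early-round pool wins overall and in every department group — no reversal.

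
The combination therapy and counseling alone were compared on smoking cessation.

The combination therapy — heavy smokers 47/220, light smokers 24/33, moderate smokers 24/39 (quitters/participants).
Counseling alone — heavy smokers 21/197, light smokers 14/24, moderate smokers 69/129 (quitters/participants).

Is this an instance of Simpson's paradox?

No

Heavy smokers: the combination therapy 47/220 = 21.4%, counseling alone 21/197 = 10.7% → the combination therapy
Light smokers: the combination therapy 24/33 = 72.7%, counseling alone 14/24 = 58.3% → the combination therapy
Moderate smokers: the combination therapy 24/39 = 61.5%, counseling alone 69/129 = 53.5% → the combination therapy
Overall: the combination therapy 95/292 = 32.5%, counseling alone 104/350 = 29.7% → the combination therapy
The combination therapy wins overall and in every dependence group — no reversal.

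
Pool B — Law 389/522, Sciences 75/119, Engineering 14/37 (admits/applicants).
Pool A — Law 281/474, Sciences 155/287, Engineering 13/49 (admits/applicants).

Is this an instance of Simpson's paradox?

No

Law: Pool B 389/522 = 74.5%, Pool A 281/474 = 59.3% → Pool B
Sciences: Pool B 75/119 = 63.0%, Pool A 155/287 = 54.0% → Pool B
Engineering: Pool B 14/37 = 37.8%, Pool A 13/49 = 26.5% → Pool B
Overall: Pool B 478/678 = 70.5%, Pool A 449/810 = 55.4% → Pool B
Pool B wins overall and in every department group — no reversal.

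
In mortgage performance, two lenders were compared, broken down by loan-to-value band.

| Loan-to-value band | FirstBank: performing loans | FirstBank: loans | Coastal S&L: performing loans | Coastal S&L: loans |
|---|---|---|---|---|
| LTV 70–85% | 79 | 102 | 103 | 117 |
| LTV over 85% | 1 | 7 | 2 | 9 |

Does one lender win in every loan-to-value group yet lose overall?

No

LTV 70–85%: FirstBank 79/102 = 77.5%, Coastal S&L 103/117 = 88.0% → Coastal S&L
LTV over 85%: FirstBank 1/7 = 14.3%, Coastal S&L 2/9 = 22.2% → Coastal S&L
Overall: FirstBank 80/109 = 73.4%, Coastal S&L 105/126 = 83.3% → Coastal S&L
Coastal S&L wins overall and in every loan-to-value group — no reversal.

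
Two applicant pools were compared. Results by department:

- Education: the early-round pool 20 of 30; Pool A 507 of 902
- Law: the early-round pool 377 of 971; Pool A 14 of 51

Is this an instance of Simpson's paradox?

Education: the early-round pool 20/30 = 66.7%, Pool A 507/902 = 56.2% → the early-round pool
Law: the early-round pool 377/971 = 38.8%, Pool A 14/51 = 27.5% → the early-round pool
Overall: the early-round pool 397/1001 = 39.7%, Pool A 521/953 = 54.7% → Pool A
The early-round pool wins each department group but Pool A wins overall — the comparison reverses. The early-round pool's applicants skew toward Law, which has a lower base rate.

Yes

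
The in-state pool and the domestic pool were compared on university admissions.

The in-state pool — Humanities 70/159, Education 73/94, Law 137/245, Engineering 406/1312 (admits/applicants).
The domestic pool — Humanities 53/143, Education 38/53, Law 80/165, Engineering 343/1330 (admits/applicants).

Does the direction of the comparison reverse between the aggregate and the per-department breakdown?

Humanities: the in-state pool 70/159 = 44.0%, the domestic pool 53/143 = 37.1% → the in-state pool
Education: the in-state pool 73/94 = 77.7%, the domestic pool 38/53 = 71.7% → the in-state pool
Law: the in-state pool 137/245 = 55.9%, the domestic pool 80/165 = 48.5% → the in-state pool
Engineering: the in-state pool 406/1312 = 30.9%, the domestic pool 343/1330 = 25.8% → the in-state pool
Overall: the in-state pool 686/1810 = 37.9%, the domestic pool 514/1691 = 30.4% → the in-state pool
The in-state pool wins overall and in every department group — no reversal.

No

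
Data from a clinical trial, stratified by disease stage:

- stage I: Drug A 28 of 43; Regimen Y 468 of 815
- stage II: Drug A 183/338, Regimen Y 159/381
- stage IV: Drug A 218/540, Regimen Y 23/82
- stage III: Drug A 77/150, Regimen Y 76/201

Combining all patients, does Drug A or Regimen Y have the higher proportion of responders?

Regimen Y

Stage I: Drug A 28/43 = 65.1%, Regimen Y 468/815 = 57.4% → Drug A
Stage II: Drug A 183/338 = 54.1%, Regimen Y 159/381 = 41.7% → Drug A
Stage IV: Drug A 218/540 = 40.4%, Regimen Y 23/82 = 28.0% → Drug A
Stage III: Drug A 77/150 = 51.3%, Regimen Y 76/201 = 37.8% → Drug A
Overall: Drug A 506/1071 = 47.2%, Regimen Y 726/1479 = 49.1% → Regimen Y
(Drug A wins every disease group but Regimen Y wins overall — Drug A's patients skew toward the low-rate stage IV group.)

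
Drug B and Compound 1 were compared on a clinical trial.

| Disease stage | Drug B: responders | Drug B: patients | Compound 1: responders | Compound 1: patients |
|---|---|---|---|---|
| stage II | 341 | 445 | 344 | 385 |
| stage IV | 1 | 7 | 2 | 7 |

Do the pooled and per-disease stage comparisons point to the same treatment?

Yes

Stage II: Drug B 341/445 = 76.6%, Compound 1 344/385 = 89.4% → Compound 1
Stage IV: Drug B 1/7 = 14.3%, Compound 1 2/7 = 28.6% → Compound 1
Overall: Drug B 342/452 = 75.7%, Compound 1 346/392 = 88.3% → Compound 1
Compound 1 wins overall and in every disease group — no reversal.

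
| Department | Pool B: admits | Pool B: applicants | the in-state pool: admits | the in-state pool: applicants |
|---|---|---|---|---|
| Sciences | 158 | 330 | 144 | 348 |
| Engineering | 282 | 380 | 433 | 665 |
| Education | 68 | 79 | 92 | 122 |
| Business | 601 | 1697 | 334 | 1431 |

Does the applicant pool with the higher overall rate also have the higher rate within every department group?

Sciences: Pool B 158/330 = 47.9%, the in-state pool 144/348 = 41.4% → Pool B
Engineering: Pool B 282/380 = 74.2%, the in-state pool 433/665 = 65.1% → Pool B
Education: Pool B 68/79 = 86.1%, the in-state pool 92/122 = 75.4% → Pool B
Business: Pool B 601/1697 = 35.4%, the in-state pool 334/1431 = 23.3% → Pool B
Overall: Pool B 1109/2486 = 44.6%, the in-state pool 1003/2566 = 39.1% → Pool B
Pool B wins overall and in every department group — no reversal.

Yes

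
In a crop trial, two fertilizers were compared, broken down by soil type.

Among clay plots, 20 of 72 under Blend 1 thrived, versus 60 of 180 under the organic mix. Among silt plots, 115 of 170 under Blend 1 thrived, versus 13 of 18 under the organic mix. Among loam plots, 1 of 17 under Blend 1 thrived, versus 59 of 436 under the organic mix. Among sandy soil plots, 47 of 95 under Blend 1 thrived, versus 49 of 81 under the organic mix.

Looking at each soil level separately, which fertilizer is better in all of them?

the organic mix

Clay: Blend 1 20/72 = 27.8%, the organic mix 60/180 = 33.3% → the organic mix
Silt: Blend 1 115/170 = 67.6%, the organic mix 13/18 = 72.2% → the organic mix
Loam: Blend 1 1/17 = 5.9%, the organic mix 59/436 = 13.5% → the organic mix
Sandy soil: Blend 1 47/95 = 49.5%, the organic mix 49/81 = 60.5% → the organic mix
The organic mix has the higher rate in all 4 groups.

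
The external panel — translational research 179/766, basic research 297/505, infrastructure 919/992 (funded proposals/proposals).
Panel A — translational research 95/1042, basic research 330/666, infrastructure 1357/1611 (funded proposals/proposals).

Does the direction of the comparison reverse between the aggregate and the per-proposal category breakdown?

Translational research: the external panel 179/766 = 23.4%, Panel A 95/1042 = 9.1% → the external panel
Basic research: the external panel 297/505 = 58.8%, Panel A 330/666 = 49.5% → the external panel
Infrastructure: the external panel 919/992 = 92.6%, Panel A 1357/1611 = 84.2% → the external panel
Overall: the external panel 1395/2263 = 61.6%, Panel A 1782/3319 = 53.7% → the external panel
The external panel wins overall and in every proposal group — no reversal.

No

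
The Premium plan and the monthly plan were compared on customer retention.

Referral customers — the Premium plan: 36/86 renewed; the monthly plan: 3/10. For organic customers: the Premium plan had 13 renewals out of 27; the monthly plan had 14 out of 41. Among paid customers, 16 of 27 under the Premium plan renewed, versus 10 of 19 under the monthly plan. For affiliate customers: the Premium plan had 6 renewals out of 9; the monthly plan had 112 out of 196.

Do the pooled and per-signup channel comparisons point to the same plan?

Referral: the Premium plan 36/86 = 41.9%, the monthly plan 3/10 = 30.0% → the Premium plan
Organic: the Premium plan 13/27 = 48.1%, the monthly plan 14/41 = 34.1% → the Premium plan
Paid: the Premium plan 16/27 = 59.3%, the monthly plan 10/19 = 52.6% → the Premium plan
Affiliate: the Premium plan 6/9 = 66.7%, the monthly plan 112/196 = 57.1% → the Premium plan
Overall: the Premium plan 71/149 = 47.7%, the monthly plan 139/266 = 52.3% → the monthly plan
The Premium plan wins each signup group but the monthly plan wins overall — the comparison reverses. The Premium plan's customers skew toward referral, which has a lower base rate.

No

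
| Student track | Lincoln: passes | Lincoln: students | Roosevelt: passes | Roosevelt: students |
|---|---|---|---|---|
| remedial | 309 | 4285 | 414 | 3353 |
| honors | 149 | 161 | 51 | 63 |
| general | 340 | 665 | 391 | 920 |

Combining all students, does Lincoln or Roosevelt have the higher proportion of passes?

Roosevelt

Remedial: Lincoln 309/4285 = 7.2%, Roosevelt 414/3353 = 12.3% → Roosevelt
Honors: Lincoln 149/161 = 92.5%, Roosevelt 51/63 = 81.0% → Lincoln
General: Lincoln 340/665 = 51.1%, Roosevelt 391/920 = 42.5% → Lincoln
Overall: Lincoln 798/5111 = 15.6%, Roosevelt 856/4336 = 19.7% → Roosevelt
(Neither sweeps every student group, but Roosevelt has the higher pooled rate.)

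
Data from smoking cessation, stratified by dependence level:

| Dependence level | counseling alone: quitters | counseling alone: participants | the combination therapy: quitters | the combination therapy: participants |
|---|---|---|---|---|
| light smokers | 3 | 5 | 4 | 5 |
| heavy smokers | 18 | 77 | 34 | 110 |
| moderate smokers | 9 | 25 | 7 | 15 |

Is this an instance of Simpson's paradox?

No

Light smokers: counseling alone 3/5 = 60.0%, the combination therapy 4/5 = 80.0% → the combination therapy
Heavy smokers: counseling alone 18/77 = 23.4%, the combination therapy 34/110 = 30.9% → the combination therapy
Moderate smokers: counseling alone 9/25 = 36.0%, the combination therapy 7/15 = 46.7% → the combination therapy
Overall: counseling alone 30/107 = 28.0%, the combination therapy 45/130 = 34.6% → the combination therapy
The combination therapy wins overall and in every dependence group — no reversal.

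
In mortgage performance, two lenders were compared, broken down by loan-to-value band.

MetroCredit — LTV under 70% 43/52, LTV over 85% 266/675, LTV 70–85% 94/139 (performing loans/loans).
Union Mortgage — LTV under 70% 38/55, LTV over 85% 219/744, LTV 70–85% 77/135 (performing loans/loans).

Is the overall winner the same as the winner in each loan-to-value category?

LTV under 70%: MetroCredit 43/52 = 82.7%, Union Mortgage 38/55 = 69.1% → MetroCredit
LTV over 85%: MetroCredit 266/675 = 39.4%, Union Mortgage 219/744 = 29.4% → MetroCredit
LTV 70–85%: MetroCredit 94/139 = 67.6%, Union Mortgage 77/135 = 57.0% → MetroCredit
Overall: MetroCredit 403/866 = 46.5%, Union Mortgage 334/934 = 35.8% → MetroCredit
MetroCredit wins overall and in every loan-to-value group — no reversal.

Yes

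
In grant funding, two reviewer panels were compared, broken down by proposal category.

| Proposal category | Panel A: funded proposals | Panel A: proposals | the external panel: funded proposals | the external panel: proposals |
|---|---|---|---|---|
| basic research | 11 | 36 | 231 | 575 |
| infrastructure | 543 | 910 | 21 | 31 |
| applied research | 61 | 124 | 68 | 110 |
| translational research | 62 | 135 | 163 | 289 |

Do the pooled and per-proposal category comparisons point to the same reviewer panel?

Basic research: Panel A 11/36 = 30.6%, the external panel 231/575 = 40.2% → the external panel
Infrastructure: Panel A 543/910 = 59.7%, the external panel 21/31 = 67.7% → the external panel
Applied research: Panel A 61/124 = 49.2%, the external panel 68/110 = 61.8% → the external panel
Translational research: Panel A 62/135 = 45.9%, the external panel 163/289 = 56.4% → the external panel
Overall: Panel A 677/1205 = 56.2%, the external panel 483/1005 = 48.1% → Panel A
The external panel wins each proposal group but Panel A wins overall — the comparison reverses. The external panel's proposals skew toward basic research, which has a lower base rate.

No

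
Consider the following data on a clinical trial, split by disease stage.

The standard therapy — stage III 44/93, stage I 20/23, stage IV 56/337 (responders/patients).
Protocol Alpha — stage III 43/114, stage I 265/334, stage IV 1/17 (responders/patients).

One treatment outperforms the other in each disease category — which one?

Stage III: the standard therapy 44/93 = 47.3%, Protocol Alpha 43/114 = 37.7% → the standard therapy
Stage I: the standard therapy 20/23 = 87.0%, Protocol Alpha 265/334 = 79.3% → the standard therapy
Stage IV: the standard therapy 56/337 = 16.6%, Protocol Alpha 1/17 = 5.9% → the standard therapy
The standard therapy has the higher rate in all 3 groups.

the standard therapy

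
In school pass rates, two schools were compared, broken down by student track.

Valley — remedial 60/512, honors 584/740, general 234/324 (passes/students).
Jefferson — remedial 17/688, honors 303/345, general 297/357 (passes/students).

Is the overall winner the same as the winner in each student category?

Remedial: Valley 60/512 = 11.7%, Jefferson 17/688 = 2.5% → Valley
Honors: Valley 584/740 = 78.9%, Jefferson 303/345 = 87.8% → Jefferson
General: Valley 234/324 = 72.2%, Jefferson 297/357 = 83.2% → Jefferson
Overall: Valley 878/1576 = 55.7%, Jefferson 617/1390 = 44.4% → Valley
Neither sweeps: Valley wins 1 of 3 groups, Jefferson wins 2. Valley wins overall but not every group — no Simpson reversal.

No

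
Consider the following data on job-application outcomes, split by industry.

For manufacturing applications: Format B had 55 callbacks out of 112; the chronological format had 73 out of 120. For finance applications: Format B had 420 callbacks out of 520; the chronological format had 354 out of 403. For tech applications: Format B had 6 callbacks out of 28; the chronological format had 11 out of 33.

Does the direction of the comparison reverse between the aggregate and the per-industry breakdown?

Manufacturing: Format B 55/112 = 49.1%, the chronological format 73/120 = 60.8% → the chronological format
Finance: Format B 420/520 = 80.8%, the chronological format 354/403 = 87.8% → the chronological format
Tech: Format B 6/28 = 21.4%, the chronological format 11/33 = 33.3% → the chronological format
Overall: Format B 481/660 = 72.9%, the chronological format 438/556 = 78.8% → the chronological format
The chronological format wins overall and in every industry group — no reversal.

No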